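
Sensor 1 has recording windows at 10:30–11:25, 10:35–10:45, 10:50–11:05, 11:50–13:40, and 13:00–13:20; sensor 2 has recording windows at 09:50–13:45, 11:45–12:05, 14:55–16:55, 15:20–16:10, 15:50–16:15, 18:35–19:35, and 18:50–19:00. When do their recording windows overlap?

10:30-11:25, 11:50-13:40

Merge the first list: 10:30-11:25, 11:50-13:40.
Merge the second list: 09:50-13:45, 14:55-16:55, 18:35-19:35.
10:30-11:25 meets the second set on 10:30-11:25.
11:50-13:40 meets the second set on 11:50-13:40.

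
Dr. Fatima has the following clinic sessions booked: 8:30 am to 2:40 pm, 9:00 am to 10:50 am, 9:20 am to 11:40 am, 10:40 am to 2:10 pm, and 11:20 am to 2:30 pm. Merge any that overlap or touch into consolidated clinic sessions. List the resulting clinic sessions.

9:00 am-10:50 am overlaps/touches 8:30 am-2:40 pm → extend to 8:30 am-2:40 pm.
9:20 am-11:40 am overlaps/touches 8:30 am-2:40 pm → extend to 8:30 am-2:40 pm.
10:40 am-2:10 pm overlaps/touches 8:30 am-2:40 pm → extend to 8:30 am-2:40 pm.
11:20 am-2:30 pm overlaps/touches 8:30 am-2:40 pm → extend to 8:30 am-2:40 pm.

8:30 am-2:40 pm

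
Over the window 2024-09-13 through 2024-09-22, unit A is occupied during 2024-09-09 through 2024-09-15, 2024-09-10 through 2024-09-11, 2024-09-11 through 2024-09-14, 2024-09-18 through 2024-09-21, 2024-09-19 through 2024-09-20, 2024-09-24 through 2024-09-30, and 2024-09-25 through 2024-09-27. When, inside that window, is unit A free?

The merged coverage is 2024-09-09 through 2024-09-15, 2024-09-18 through 2024-09-21, 2024-09-24 through 2024-09-30.
Complement within 2024-09-13 through 2024-09-22: 2024-09-16 through 2024-09-17, 2024-09-22 through 2024-09-22.

2024-09-16 through 2024-09-17, 2024-09-22 through 2024-09-22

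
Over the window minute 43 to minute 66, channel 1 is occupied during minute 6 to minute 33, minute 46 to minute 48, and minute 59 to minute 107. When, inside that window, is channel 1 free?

minute 43 to minute 46, minute 48 to minute 59

The merged coverage is minute 6 to minute 33, minute 46 to minute 48, minute 59 to minute 107.
Gaps within minute 43 to minute 66: minute 43 to minute 46, minute 48 to minute 59.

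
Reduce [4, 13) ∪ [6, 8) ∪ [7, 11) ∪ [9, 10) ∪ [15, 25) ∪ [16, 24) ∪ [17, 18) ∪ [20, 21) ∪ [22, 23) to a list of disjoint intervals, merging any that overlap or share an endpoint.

[4, 13) ∪ [15, 25)

[6, 8) overlaps/touches [4, 13) → extend to [4, 13).
[7, 11) overlaps/touches [4, 13) → extend to [4, 13).
[9, 10) overlaps/touches [4, 13) → extend to [4, 13).
[15, 25) is disjoint → start new block.
[16, 24) overlaps/touches [15, 25) → extend to [15, 25).
[17, 18) overlaps/touches [15, 25) → extend to [15, 25).
[20, 21) overlaps/touches [15, 25) → extend to [15, 25).
[22, 23) overlaps/touches [15, 25) → extend to [15, 25).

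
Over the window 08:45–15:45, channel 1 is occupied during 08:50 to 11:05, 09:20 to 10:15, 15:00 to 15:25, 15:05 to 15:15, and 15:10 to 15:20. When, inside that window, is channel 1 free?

08:45-08:50, 11:05-15:00, 15:25-15:45

After merging, the occupied span is 08:50-11:05, 15:00-15:25.
Complement within 08:45-15:45: 08:45-08:50, 11:05-15:00, 15:25-15:45.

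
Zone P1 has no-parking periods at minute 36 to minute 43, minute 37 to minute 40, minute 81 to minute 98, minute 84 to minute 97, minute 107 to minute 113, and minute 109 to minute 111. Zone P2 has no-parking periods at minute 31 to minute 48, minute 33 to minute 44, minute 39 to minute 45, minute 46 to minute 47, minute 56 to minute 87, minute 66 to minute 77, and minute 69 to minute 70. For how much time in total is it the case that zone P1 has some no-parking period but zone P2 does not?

17 minutes

First set merges to minute 36 to minute 43, minute 81 to minute 98, minute 107 to minute 113.
Second set merges to minute 31 to minute 48, minute 56 to minute 87.
A \ B = minute 87 to minute 98, minute 107 to minute 113.
Total: 11 minutes + 6 minutes = 17 minutes.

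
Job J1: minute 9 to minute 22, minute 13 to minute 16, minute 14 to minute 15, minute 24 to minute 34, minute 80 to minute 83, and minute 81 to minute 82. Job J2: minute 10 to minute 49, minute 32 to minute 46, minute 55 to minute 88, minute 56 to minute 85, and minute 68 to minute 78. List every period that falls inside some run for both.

minute 10 to minute 22, minute 24 to minute 34, minute 80 to minute 83

A, merged: minute 9 to minute 22, minute 24 to minute 34, minute 80 to minute 83.
B, merged: minute 10 to minute 49, minute 55 to minute 88.
minute 9 to minute 22 overlaps B on minute 10 to minute 22.
minute 24 to minute 34 overlaps B on minute 24 to minute 34.
minute 80 to minute 83 overlaps B on minute 80 to minute 83.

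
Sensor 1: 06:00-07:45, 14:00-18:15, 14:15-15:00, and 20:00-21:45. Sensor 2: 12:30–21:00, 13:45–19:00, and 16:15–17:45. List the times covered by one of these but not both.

06:00-07:45, 12:30-14:00, 18:15-20:00, 21:00-21:45

A, merged: 06:00-07:45, 14:00-18:15, 20:00-21:45.
B, merged: 12:30-21:00.
A \ B = 06:00-07:45, 21:00-21:45.
B \ A = 12:30-14:00, 18:15-20:00.
Union of the two gives the symmetric difference.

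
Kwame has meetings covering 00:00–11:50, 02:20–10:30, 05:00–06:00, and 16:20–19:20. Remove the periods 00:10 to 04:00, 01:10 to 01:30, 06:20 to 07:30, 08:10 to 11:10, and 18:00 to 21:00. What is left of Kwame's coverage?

00:00–00:10, 04:00–06:20, 07:30–08:10, 11:10–11:50, 16:20–18:00

Merge the first list: 00:00–11:50, 16:20–19:20.
Merge the second list: 00:10–04:00, 06:20–07:30, 08:10–11:10, 18:00–21:00.
00:00–11:50 with B removed leaves 00:00–00:10, 04:00–06:20, 07:30–08:10, 11:10–11:50.
16:20–19:20 with B removed leaves 16:20–18:00.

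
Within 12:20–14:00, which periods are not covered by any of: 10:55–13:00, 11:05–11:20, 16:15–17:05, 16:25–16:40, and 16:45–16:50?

13:00-14:00

Covered (merged): 10:55-13:00, 16:15-17:05.
Uncovered inside 12:20-14:00: 13:00-14:00.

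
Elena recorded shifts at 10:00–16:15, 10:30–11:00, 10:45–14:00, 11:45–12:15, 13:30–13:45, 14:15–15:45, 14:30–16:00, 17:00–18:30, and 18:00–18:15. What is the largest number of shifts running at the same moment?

3

Walk the sorted start/end points keeping a running depth.
The depth first hits 3 at 10:45.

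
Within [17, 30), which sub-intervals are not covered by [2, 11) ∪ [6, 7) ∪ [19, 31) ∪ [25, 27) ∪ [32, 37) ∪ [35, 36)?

[17, 19)

Covered (merged): [2, 11), [19, 31), [32, 37).
Uncovered inside [17, 30): [17, 19).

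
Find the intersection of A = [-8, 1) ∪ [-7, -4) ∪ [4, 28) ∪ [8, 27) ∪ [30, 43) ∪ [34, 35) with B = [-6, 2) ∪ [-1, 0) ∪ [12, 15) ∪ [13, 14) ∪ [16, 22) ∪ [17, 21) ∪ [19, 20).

[-6, 1) ∪ [12, 15) ∪ [16, 22)

Merge the first list: [-8, 1), [4, 28), [30, 43).
Merge the second list: [-6, 2), [12, 15), [16, 22).
[-8, 1) ∩ B → [-6, 1).
[4, 28) ∩ B → [12, 15), [16, 22).
[30, 43) meets no B interval.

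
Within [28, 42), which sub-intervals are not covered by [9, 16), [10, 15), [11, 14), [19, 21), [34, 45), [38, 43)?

The merged coverage is [9, 16), [19, 21), [34, 45).
Uncovered inside [28, 42): [28, 34).

[28, 34)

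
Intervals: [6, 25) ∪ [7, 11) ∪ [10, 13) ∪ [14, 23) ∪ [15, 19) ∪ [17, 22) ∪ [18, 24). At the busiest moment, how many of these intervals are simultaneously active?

Walk the sorted start/end points keeping a running depth.
The depth first hits 5 at 18.

5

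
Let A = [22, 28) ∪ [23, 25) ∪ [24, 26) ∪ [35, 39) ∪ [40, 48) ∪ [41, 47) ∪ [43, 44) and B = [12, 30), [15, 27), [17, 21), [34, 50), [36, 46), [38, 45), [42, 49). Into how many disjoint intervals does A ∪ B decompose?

First set merges to [22, 28), [35, 39), [40, 48).
Second set merges to [12, 30), [34, 50).
A ∪ B = [12, 30), [34, 50).
That is 2 disjoint pieces.

2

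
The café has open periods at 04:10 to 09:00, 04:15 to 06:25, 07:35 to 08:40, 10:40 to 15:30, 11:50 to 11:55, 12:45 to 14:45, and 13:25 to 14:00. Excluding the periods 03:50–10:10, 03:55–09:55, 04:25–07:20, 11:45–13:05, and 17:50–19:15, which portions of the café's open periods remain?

First set merges to 04:10-09:00, 10:40-15:30.
Second set merges to 03:50-10:10, 11:45-13:05, 17:50-19:15.
04:10-09:00: fully covered by B → removed.
10:40-15:30 minus B → 10:40-11:45, 13:05-15:30.

10:40-11:45, 13:05-15:30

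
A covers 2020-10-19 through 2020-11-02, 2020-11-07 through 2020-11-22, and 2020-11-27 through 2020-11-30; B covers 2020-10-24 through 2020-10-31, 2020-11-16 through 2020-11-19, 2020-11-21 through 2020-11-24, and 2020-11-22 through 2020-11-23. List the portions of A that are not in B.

B, merged: 2020-10-24 through 2020-10-31, 2020-11-16 through 2020-11-19, 2020-11-21 through 2020-11-24.
2020-10-19 through 2020-11-02 with B removed leaves 2020-10-19 through 2020-10-23, 2020-11-01 through 2020-11-02.
2020-11-07 through 2020-11-22 with B removed leaves 2020-11-07 through 2020-11-15, 2020-11-20 through 2020-11-20.
2020-11-27 through 2020-11-30 is untouched.

2020-10-19 through 2020-10-23, 2020-11-01 through 2020-11-02, 2020-11-07 through 2020-11-15, 2020-11-20 through 2020-11-20, 2020-11-27 through 2020-11-30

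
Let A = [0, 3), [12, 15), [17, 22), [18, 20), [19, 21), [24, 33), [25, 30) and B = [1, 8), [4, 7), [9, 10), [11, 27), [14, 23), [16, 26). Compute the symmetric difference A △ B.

A, merged: [0, 3), [12, 15), [17, 22), [24, 33).
B, merged: [1, 8), [9, 10), [11, 27).
A but not B: [0, 1), [27, 33).
B but not A: [3, 8), [9, 10), [11, 12), [15, 17), [22, 24).
Combining gives A △ B.

[0, 1) ∪ [3, 8) ∪ [9, 10) ∪ [11, 12) ∪ [15, 17) ∪ [22, 24) ∪ [27, 33)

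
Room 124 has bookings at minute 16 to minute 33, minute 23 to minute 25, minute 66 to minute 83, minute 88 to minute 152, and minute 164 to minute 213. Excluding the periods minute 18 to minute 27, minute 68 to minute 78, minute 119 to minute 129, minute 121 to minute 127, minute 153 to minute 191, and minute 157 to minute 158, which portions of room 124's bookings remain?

minute 16 to minute 18, minute 27 to minute 33, minute 66 to minute 68, minute 78 to minute 83, minute 88 to minute 119, minute 129 to minute 152, minute 191 to minute 213

Merge the first list: minute 16 to minute 33, minute 66 to minute 83, minute 88 to minute 152, minute 164 to minute 213.
Merge the second list: minute 18 to minute 27, minute 68 to minute 78, minute 119 to minute 129, minute 153 to minute 191.
minute 16 to minute 33 \ B = minute 16 to minute 18, minute 27 to minute 33.
minute 66 to minute 83 \ B = minute 66 to minute 68, minute 78 to minute 83.
minute 88 to minute 152 \ B = minute 88 to minute 119, minute 129 to minute 152.
minute 164 to minute 213 \ B = minute 191 to minute 213.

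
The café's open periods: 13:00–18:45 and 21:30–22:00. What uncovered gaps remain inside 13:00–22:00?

Covered (merged): 13:00-18:45, 21:30-22:00.
Uncovered inside 13:00-22:00: 18:45-21:30.

18:45-21:30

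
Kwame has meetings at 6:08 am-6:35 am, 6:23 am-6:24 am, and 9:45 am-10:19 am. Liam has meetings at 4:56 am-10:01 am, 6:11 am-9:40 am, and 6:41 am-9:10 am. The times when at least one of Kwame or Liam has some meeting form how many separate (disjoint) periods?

1

Merge the first list: 6:08 am-6:35 am, 9:45 am-10:19 am.
Merge the second list: 4:56 am-10:01 am.
A ∪ B = 4:56 am-10:19 am.
That is 1 disjoint piece.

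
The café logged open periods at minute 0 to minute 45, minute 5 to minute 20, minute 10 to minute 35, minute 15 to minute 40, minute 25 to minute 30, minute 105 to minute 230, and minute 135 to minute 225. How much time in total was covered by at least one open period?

Merged: minute 0 to minute 45, minute 105 to minute 230.
Lengths: 45 minutes + 125 minutes = 170 minutes.

170 minutes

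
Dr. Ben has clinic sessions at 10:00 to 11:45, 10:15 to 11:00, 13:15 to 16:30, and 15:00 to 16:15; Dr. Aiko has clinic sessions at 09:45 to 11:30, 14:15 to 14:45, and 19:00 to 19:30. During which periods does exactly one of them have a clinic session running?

A, merged: 10:00–11:45, 13:15–16:30.
A but not B: 11:30–11:45, 13:15–14:15, 14:45–16:30.
B but not A: 09:45–10:00, 19:00–19:30.
Combining gives A △ B.

09:45–10:00, 11:30–11:45, 13:15–14:15, 14:45–16:30, 19:00–19:30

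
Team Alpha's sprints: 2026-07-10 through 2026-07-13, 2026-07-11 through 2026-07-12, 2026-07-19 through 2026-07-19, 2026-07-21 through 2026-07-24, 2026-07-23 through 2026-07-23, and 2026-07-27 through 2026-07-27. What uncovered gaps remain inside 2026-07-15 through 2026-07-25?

2026-07-15 through 2026-07-18, 2026-07-20 through 2026-07-20, 2026-07-25 through 2026-07-25

After merging, the occupied span is 2026-07-10 through 2026-07-13, 2026-07-19 through 2026-07-19, 2026-07-21 through 2026-07-24, 2026-07-27 through 2026-07-27.
Gaps within 2026-07-15 through 2026-07-25: 2026-07-15 through 2026-07-18, 2026-07-20 through 2026-07-20, 2026-07-25 through 2026-07-25.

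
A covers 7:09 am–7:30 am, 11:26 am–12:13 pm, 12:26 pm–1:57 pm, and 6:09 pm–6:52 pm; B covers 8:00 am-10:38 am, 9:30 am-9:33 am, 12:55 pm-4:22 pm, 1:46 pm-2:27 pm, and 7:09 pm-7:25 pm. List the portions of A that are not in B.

7:09 am–7:30 am, 11:26 am–12:13 pm, 12:26 pm–12:55 pm, 6:09 pm–6:52 pm

Merge the second list: 8:00 am–10:38 am, 12:55 pm–4:22 pm, 7:09 pm–7:25 pm.
7:09 am–7:30 am: no B overlap → unchanged.
11:26 am–12:13 pm: no B overlap → unchanged.
12:26 pm–1:57 pm minus B → 12:26 pm–12:55 pm.
6:09 pm–6:52 pm: no B overlap → unchanged.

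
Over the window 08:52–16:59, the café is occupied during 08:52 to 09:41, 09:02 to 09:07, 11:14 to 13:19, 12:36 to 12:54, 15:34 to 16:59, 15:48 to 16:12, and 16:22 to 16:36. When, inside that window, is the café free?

09:41-11:14, 13:19-15:34

After merging, the occupied span is 08:52-09:41, 11:14-13:19, 15:34-16:59.
Complement within 08:52-16:59: 09:41-11:14, 13:19-15:34.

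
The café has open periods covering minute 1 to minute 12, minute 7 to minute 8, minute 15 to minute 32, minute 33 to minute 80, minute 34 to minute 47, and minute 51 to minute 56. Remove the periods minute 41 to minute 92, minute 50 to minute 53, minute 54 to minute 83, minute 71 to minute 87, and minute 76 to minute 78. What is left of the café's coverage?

First set merges to minute 1 to minute 12, minute 15 to minute 32, minute 33 to minute 80.
Second set merges to minute 41 to minute 92.
minute 1 to minute 12 is untouched.
minute 15 to minute 32 is untouched.
minute 33 to minute 80 with B removed leaves minute 33 to minute 41.

minute 1 to minute 12, minute 15 to minute 32, minute 33 to minute 41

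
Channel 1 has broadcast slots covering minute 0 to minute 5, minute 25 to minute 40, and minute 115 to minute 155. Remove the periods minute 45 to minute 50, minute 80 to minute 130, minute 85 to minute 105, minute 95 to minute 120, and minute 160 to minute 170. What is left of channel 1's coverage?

minute 0 to minute 5, minute 25 to minute 40, minute 130 to minute 155

B, merged: minute 45 to minute 50, minute 80 to minute 130, minute 160 to minute 170.
minute 0 to minute 5 is untouched.
minute 25 to minute 40 is untouched.
minute 115 to minute 155 with B removed leaves minute 130 to minute 155.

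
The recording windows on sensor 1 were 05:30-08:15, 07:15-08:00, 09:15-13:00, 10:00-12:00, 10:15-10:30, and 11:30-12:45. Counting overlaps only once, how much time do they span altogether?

6 h 30 min

Merged: 05:30-08:15, 09:15-13:00.
Lengths: 2 h 45 min + 3 h 45 min = 6 h 30 min.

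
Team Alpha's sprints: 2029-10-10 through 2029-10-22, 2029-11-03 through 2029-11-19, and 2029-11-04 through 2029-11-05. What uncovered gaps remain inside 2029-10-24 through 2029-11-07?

Covered (merged): 2029-10-10 through 2029-10-22, 2029-11-03 through 2029-11-19.
Complement within 2029-10-24 through 2029-11-07: 2029-10-24 through 2029-11-02.

2029-10-24 through 2029-11-02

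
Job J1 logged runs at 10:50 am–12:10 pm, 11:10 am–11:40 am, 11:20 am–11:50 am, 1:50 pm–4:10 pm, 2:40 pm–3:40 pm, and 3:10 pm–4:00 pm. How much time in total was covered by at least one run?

3 h 40 min

Merged: 10:50 am–12:10 pm, 1:50 pm–4:10 pm.
Lengths: 1 h 20 min + 2 h 20 min = 3 h 40 min.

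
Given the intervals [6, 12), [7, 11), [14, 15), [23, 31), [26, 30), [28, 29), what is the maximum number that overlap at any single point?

At 28, 3 of the intervals are simultaneously active.
No point has more.

3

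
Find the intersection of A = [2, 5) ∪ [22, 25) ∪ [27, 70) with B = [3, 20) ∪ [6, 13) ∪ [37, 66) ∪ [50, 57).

[3, 5) ∪ [37, 66)

B, merged: [3, 20), [37, 66).
[2, 5) meets the second set on [3, 5).
[22, 25): no overlap with the second set.
[27, 70) meets the second set on [37, 66).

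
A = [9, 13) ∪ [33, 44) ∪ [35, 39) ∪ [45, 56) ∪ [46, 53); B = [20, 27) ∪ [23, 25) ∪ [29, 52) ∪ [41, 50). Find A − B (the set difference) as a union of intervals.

[9, 13) ∪ [52, 56)

First set merges to [9, 13), [33, 44), [45, 56).
Second set merges to [20, 27), [29, 52).
[9, 13): no B overlap → unchanged.
[33, 44): fully covered by B → removed.
[45, 56) minus B → [52, 56).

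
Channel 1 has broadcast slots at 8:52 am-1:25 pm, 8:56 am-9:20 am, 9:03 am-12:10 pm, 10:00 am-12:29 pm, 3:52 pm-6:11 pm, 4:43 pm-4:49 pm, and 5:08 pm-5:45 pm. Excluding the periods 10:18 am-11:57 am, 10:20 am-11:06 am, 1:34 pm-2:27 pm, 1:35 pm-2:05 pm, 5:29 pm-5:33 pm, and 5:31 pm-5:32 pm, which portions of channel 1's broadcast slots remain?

Merge the first list: 8:52 am–1:25 pm, 3:52 pm–6:11 pm.
Merge the second list: 10:18 am–11:57 am, 1:34 pm–2:27 pm, 5:29 pm–5:33 pm.
8:52 am–1:25 pm minus B → 8:52 am–10:18 am, 11:57 am–1:25 pm.
3:52 pm–6:11 pm minus B → 3:52 pm–5:29 pm, 5:33 pm–6:11 pm.

8:52 am–10:18 am, 11:57 am–1:25 pm, 3:52 pm–5:29 pm, 5:33 pm–6:11 pm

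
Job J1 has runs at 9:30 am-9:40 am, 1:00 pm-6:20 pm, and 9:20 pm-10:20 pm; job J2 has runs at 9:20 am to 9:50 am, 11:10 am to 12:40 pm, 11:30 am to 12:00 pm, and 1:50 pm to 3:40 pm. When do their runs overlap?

Second set merges to 9:20 am-9:50 am, 11:10 am-12:40 pm, 1:50 pm-3:40 pm.
9:30 am-9:40 am ∩ B → 9:30 am-9:40 am.
1:00 pm-6:20 pm ∩ B → 1:50 pm-3:40 pm.
9:20 pm-10:20 pm meets no B interval.

9:30 am-9:40 am, 1:50 pm-3:40 pm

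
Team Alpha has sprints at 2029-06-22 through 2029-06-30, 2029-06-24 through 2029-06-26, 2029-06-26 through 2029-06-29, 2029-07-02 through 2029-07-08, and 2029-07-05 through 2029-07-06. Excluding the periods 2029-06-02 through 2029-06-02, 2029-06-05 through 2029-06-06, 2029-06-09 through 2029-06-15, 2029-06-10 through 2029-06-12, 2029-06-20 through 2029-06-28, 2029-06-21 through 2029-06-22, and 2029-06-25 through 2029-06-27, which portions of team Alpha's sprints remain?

2029-06-29 through 2029-06-30, 2029-07-02 through 2029-07-08

Merge the first list: 2029-06-22 through 2029-06-30, 2029-07-02 through 2029-07-08.
Merge the second list: 2029-06-02 through 2029-06-02, 2029-06-05 through 2029-06-06, 2029-06-09 through 2029-06-15, 2029-06-20 through 2029-06-28.
2029-06-22 through 2029-06-30 with B removed leaves 2029-06-29 through 2029-06-30.
2029-07-02 through 2029-07-08 is untouched.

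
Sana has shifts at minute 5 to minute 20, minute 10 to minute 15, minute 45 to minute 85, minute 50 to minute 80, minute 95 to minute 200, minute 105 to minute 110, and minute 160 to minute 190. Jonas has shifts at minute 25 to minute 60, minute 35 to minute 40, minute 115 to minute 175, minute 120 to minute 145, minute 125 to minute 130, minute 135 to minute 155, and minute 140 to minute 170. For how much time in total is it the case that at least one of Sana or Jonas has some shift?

Merge the first list: minute 5 to minute 20, minute 45 to minute 85, minute 95 to minute 200.
Merge the second list: minute 25 to minute 60, minute 115 to minute 175.
A ∪ B = minute 5 to minute 20, minute 25 to minute 85, minute 95 to minute 200.
Total: 15 minutes + 60 minutes + 105 minutes = 180 minutes.

180 minutes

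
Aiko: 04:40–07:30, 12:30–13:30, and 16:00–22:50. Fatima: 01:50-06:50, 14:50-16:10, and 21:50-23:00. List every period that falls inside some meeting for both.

04:40–06:50, 16:00–16:10, 21:50–22:50

04:40–07:30 overlaps B on 04:40–06:50.
12:30–13:30 falls entirely outside B.
16:00–22:50 overlaps B on 16:00–16:10, 21:50–22:50.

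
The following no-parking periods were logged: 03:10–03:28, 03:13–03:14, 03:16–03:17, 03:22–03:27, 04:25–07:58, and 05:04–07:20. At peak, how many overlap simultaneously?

2

Walk the sorted start/end points keeping a running depth.
The depth first hits 2 at 03:13.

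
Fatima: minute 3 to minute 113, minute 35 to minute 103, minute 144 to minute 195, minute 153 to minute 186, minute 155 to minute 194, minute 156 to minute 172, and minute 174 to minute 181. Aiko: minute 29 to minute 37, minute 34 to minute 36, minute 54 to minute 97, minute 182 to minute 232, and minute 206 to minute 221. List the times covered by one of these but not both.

First set merges to minute 3 to minute 113, minute 144 to minute 195.
Second set merges to minute 29 to minute 37, minute 54 to minute 97, minute 182 to minute 232.
A but not B: minute 3 to minute 29, minute 37 to minute 54, minute 97 to minute 113, minute 144 to minute 182.
B but not A: minute 195 to minute 232.
Combining gives A △ B.

minute 3 to minute 29, minute 37 to minute 54, minute 97 to minute 113, minute 144 to minute 182, minute 195 to minute 232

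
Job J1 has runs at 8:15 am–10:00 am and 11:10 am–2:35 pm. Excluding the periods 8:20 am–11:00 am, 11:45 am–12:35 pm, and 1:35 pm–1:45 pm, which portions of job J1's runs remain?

8:15 am–10:00 am minus B → 8:15 am–8:20 am.
11:10 am–2:35 pm minus B → 11:10 am–11:45 am, 12:35 pm–1:35 pm, 1:45 pm–2:35 pm.

8:15 am–8:20 am, 11:10 am–11:45 am, 12:35 pm–1:35 pm, 1:45 pm–2:35 pm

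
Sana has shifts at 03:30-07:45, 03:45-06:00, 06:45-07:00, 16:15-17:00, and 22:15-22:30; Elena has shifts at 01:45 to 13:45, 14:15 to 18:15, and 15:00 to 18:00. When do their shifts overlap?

03:30–07:45, 16:15–17:00

Merge the first list: 03:30–07:45, 16:15–17:00, 22:15–22:30.
Merge the second list: 01:45–13:45, 14:15–18:15.
03:30–07:45 meets the second set on 03:30–07:45.
16:15–17:00 meets the second set on 16:15–17:00.
22:15–22:30: no overlap with the second set.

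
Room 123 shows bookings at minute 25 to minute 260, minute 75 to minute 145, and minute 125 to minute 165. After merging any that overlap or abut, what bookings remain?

minute 25 to minute 260

minute 75 to minute 145 overlaps/touches minute 25 to minute 260 → extend to minute 25 to minute 260.
minute 125 to minute 165 overlaps/touches minute 25 to minute 260 → extend to minute 25 to minute 260.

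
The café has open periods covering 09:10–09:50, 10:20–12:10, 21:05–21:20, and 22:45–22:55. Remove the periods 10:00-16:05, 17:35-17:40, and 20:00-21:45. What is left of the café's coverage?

09:10–09:50, 22:45–22:55

09:10–09:50 is untouched.
10:20–12:10 lies entirely inside B → drops out.
21:05–21:20 lies entirely inside B → drops out.
22:45–22:55 is untouched.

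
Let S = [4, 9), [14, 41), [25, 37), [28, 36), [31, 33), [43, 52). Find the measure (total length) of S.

41

Merged: [4, 9), [14, 41), [43, 52).
Lengths: 5 + 27 + 9 = 41.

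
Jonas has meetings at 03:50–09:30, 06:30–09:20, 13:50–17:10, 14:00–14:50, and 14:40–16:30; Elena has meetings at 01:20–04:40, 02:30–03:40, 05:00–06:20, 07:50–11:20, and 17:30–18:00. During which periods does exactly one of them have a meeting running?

01:20-03:50, 04:40-05:00, 06:20-07:50, 09:30-11:20, 13:50-17:10, 17:30-18:00

First set merges to 03:50-09:30, 13:50-17:10.
Second set merges to 01:20-04:40, 05:00-06:20, 07:50-11:20, 17:30-18:00.
Only in the first: 04:40-05:00, 06:20-07:50, 13:50-17:10.
Only in the second: 01:20-03:50, 09:30-11:20, 17:30-18:00.
Together these are the periods covered by exactly one.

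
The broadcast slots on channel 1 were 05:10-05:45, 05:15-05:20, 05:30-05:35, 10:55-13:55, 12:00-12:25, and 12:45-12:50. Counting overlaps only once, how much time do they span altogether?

Merged: 05:10–05:45, 10:55–13:55.
Lengths: 35 min + 3 h = 3 h 35 min.

3 h 35 min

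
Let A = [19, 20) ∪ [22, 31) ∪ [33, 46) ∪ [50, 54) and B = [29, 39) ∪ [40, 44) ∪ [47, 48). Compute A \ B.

[19, 20): nothing removed.
[22, 31) \ B = [22, 29).
[33, 46) \ B = [39, 40), [44, 46).
[50, 54): nothing removed.

[19, 20) ∪ [22, 29) ∪ [39, 40) ∪ [44, 46) ∪ [50, 54)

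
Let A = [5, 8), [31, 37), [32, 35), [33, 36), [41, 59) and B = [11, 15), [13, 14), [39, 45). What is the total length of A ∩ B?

4

Merge the first list: [5, 8), [31, 37), [41, 59).
Merge the second list: [11, 15), [39, 45).
A ∩ B = [41, 45).
Total: 4.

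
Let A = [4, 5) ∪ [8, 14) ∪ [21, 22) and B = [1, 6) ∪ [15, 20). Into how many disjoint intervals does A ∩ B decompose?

A ∩ B = [4, 5).
That is 1 disjoint piece.

1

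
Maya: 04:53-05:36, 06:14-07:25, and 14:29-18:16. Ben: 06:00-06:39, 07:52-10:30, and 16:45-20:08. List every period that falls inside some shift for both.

04:53-05:36 meets no B interval.
06:14-07:25 ∩ B → 06:14-06:39.
14:29-18:16 ∩ B → 16:45-18:16.

06:14-06:39, 16:45-18:16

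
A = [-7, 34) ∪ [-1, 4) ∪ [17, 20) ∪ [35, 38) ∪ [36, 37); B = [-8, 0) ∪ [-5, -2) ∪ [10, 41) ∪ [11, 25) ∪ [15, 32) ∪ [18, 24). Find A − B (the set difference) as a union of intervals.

[0, 10)

First set merges to [-7, 34), [35, 38).
Second set merges to [-8, 0), [10, 41).
[-7, 34) \ B = [0, 10).
[35, 38): entirely removed.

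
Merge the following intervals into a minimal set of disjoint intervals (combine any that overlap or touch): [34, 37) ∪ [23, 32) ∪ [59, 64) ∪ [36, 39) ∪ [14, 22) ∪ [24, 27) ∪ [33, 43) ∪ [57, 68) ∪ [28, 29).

[14, 22) ∪ [23, 32) ∪ [33, 43) ∪ [57, 68)

Sort by start: [14, 22), [23, 32), [24, 27), [28, 29), [33, 43), [34, 37), [36, 39), [57, 68), [59, 64).
[23, 32) is disjoint → start new block.
[24, 27) overlaps/touches [23, 32) → extend to [23, 32).
[28, 29) overlaps/touches [23, 32) → extend to [23, 32).
[33, 43) is disjoint → start new block.
[34, 37) overlaps/touches [33, 43) → extend to [33, 43).
[36, 39) overlaps/touches [33, 43) → extend to [33, 43).
[57, 68) is disjoint → start new block.
[59, 64) overlaps/touches [57, 68) → extend to [57, 68).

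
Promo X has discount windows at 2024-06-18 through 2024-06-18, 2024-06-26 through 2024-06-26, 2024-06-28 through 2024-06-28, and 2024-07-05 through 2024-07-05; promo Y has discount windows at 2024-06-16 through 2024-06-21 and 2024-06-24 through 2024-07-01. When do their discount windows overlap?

2024-06-18 through 2024-06-18 overlaps B on 2024-06-18 through 2024-06-18.
2024-06-26 through 2024-06-26 overlaps B on 2024-06-26 through 2024-06-26.
2024-06-28 through 2024-06-28 overlaps B on 2024-06-28 through 2024-06-28.
2024-07-05 through 2024-07-05 falls entirely outside B.

2024-06-18 through 2024-06-18, 2024-06-26 through 2024-06-26, 2024-06-28 through 2024-06-28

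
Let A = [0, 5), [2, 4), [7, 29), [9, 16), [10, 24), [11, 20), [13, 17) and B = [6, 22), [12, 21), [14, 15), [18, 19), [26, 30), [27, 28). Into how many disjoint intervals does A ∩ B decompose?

A, merged: [0, 5), [7, 29).
B, merged: [6, 22), [26, 30).
A ∩ B = [7, 22), [26, 29).
That is 2 disjoint pieces.

2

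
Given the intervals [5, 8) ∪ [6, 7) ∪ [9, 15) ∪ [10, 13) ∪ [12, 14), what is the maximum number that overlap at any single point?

Walk the sorted start/end points keeping a running depth.
The depth first hits 3 at 12.

3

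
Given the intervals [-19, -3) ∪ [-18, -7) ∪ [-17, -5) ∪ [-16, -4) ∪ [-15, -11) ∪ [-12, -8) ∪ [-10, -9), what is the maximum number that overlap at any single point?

At -12, 6 of the intervals are simultaneously active.
No point has more.

6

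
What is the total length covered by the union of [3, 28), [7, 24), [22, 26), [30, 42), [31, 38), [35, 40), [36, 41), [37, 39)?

37

Merged: [3, 28), [30, 42).
Lengths: 25 + 12 = 37.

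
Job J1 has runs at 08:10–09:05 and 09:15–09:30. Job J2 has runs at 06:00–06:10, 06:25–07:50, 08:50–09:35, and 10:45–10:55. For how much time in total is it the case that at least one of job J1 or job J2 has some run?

A ∪ B = 06:00–06:10, 06:25–07:50, 08:10–09:35, 10:45–10:55.
Total: 10 min + 1 h 25 min + 1 h 25 min + 10 min = 3 h 10 min.

3 h 10 min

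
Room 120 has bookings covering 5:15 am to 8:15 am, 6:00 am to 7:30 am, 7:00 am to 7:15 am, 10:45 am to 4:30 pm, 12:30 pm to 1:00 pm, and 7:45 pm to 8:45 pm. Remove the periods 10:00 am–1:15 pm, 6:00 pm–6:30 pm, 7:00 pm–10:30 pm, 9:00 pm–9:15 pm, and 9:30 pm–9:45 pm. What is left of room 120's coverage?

5:15 am–8:15 am, 1:15 pm–4:30 pm

First set merges to 5:15 am–8:15 am, 10:45 am–4:30 pm, 7:45 pm–8:45 pm.
Second set merges to 10:00 am–1:15 pm, 6:00 pm–6:30 pm, 7:00 pm–10:30 pm.
5:15 am–8:15 am: no B overlap → unchanged.
10:45 am–4:30 pm minus B → 1:15 pm–4:30 pm.
7:45 pm–8:45 pm: fully covered by B → removed.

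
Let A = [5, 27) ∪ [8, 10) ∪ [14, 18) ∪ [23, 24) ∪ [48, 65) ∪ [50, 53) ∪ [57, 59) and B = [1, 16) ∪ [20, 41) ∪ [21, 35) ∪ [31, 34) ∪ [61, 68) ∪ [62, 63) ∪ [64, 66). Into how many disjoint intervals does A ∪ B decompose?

2

A, merged: [5, 27), [48, 65).
B, merged: [1, 16), [20, 41), [61, 68).
A ∪ B = [1, 41), [48, 68).
That is 2 disjoint pieces.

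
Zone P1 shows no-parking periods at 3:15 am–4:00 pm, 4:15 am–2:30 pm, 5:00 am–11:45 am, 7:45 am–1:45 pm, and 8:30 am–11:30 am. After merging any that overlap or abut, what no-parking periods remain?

3:15 am–4:00 pm

4:15 am–2:30 pm overlaps/touches 3:15 am–4:00 pm → extend to 3:15 am–4:00 pm.
5:00 am–11:45 am overlaps/touches 3:15 am–4:00 pm → extend to 3:15 am–4:00 pm.
7:45 am–1:45 pm overlaps/touches 3:15 am–4:00 pm → extend to 3:15 am–4:00 pm.
8:30 am–11:30 am overlaps/touches 3:15 am–4:00 pm → extend to 3:15 am–4:00 pm.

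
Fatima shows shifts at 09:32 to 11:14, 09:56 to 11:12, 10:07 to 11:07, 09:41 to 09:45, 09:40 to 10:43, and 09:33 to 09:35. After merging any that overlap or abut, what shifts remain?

Sort by start: 09:32–11:14, 09:33–09:35, 09:40–10:43, 09:41–09:45, 09:56–11:12, 10:07–11:07.
09:33–09:35 overlaps/touches 09:32–11:14 → extend to 09:32–11:14.
09:40–10:43 overlaps/touches 09:32–11:14 → extend to 09:32–11:14.
09:41–09:45 overlaps/touches 09:32–11:14 → extend to 09:32–11:14.
09:56–11:12 overlaps/touches 09:32–11:14 → extend to 09:32–11:14.
10:07–11:07 overlaps/touches 09:32–11:14 → extend to 09:32–11:14.

09:32–11:14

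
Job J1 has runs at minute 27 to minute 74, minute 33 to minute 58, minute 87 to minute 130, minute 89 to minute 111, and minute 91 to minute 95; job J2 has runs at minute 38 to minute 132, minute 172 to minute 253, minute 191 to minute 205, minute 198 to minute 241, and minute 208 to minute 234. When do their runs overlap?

Merge the first list: minute 27 to minute 74, minute 87 to minute 130.
Merge the second list: minute 38 to minute 132, minute 172 to minute 253.
minute 27 to minute 74 ∩ B → minute 38 to minute 74.
minute 87 to minute 130 ∩ B → minute 87 to minute 130.

minute 38 to minute 74, minute 87 to minute 130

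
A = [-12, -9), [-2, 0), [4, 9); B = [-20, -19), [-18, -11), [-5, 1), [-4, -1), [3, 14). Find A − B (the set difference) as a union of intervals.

[-11, -9)

B, merged: [-20, -19), [-18, -11), [-5, 1), [3, 14).
[-12, -9) \ B = [-11, -9).
[-2, 0): entirely removed.
[4, 9): entirely removed.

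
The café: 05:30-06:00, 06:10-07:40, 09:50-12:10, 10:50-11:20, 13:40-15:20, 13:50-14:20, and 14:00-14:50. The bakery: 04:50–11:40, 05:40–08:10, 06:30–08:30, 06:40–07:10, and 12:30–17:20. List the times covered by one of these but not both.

04:50–05:30, 06:00–06:10, 07:40–09:50, 11:40–12:10, 12:30–13:40, 15:20–17:20

A, merged: 05:30–06:00, 06:10–07:40, 09:50–12:10, 13:40–15:20.
B, merged: 04:50–11:40, 12:30–17:20.
Only in the first: 11:40–12:10.
Only in the second: 04:50–05:30, 06:00–06:10, 07:40–09:50, 12:30–13:40, 15:20–17:20.
Together these are the periods covered by exactly one.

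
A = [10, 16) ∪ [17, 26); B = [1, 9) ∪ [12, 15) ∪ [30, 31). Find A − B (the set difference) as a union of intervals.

[10, 12) ∪ [15, 16) ∪ [17, 26)

[10, 16) with B removed leaves [10, 12), [15, 16).
[17, 26) is untouched.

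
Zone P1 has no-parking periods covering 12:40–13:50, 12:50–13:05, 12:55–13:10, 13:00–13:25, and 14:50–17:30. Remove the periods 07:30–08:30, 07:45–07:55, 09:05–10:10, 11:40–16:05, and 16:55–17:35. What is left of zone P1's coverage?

Merge the first list: 12:40-13:50, 14:50-17:30.
Merge the second list: 07:30-08:30, 09:05-10:10, 11:40-16:05, 16:55-17:35.
12:40-13:50: entirely removed.
14:50-17:30 \ B = 16:05-16:55.

16:05-16:55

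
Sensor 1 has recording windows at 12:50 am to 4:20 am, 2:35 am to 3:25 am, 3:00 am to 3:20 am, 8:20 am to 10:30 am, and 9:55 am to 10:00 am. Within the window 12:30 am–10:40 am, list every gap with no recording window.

12:30 am–12:50 am, 4:20 am–8:20 am, 10:30 am–10:40 am

After merging, the occupied span is 12:50 am–4:20 am, 8:20 am–10:30 am.
Uncovered inside 12:30 am–10:40 am: 12:30 am–12:50 am, 4:20 am–8:20 am, 10:30 am–10:40 am.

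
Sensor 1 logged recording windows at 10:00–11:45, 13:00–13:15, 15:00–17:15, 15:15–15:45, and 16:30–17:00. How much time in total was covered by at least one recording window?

Merged: 10:00–11:45, 13:00–13:15, 15:00–17:15.
Lengths: 1 h 45 min + 15 min + 2 h 15 min = 4 h 15 min.

4 h 15 min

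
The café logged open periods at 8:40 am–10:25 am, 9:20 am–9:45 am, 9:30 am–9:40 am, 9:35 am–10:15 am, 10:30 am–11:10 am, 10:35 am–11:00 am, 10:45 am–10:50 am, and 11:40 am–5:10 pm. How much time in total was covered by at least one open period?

7 h 55 min

Merged: 8:40 am–10:25 am, 10:30 am–11:10 am, 11:40 am–5:10 pm.
Lengths: 1 h 45 min + 40 min + 5 h 30 min = 7 h 55 min.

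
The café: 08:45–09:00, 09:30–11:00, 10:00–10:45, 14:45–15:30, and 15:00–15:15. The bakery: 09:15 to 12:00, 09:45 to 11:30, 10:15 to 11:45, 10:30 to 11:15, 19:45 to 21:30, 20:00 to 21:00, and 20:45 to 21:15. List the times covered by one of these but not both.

08:45–09:00, 09:15–09:30, 11:00–12:00, 14:45–15:30, 19:45–21:30

First set merges to 08:45–09:00, 09:30–11:00, 14:45–15:30.
Second set merges to 09:15–12:00, 19:45–21:30.
A but not B: 08:45–09:00, 14:45–15:30.
B but not A: 09:15–09:30, 11:00–12:00, 19:45–21:30.
Combining gives A △ B.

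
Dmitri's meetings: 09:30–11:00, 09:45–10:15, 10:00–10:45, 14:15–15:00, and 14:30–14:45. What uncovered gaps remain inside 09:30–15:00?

The merged coverage is 09:30-11:00, 14:15-15:00.
Uncovered inside 09:30-15:00: 11:00-14:15.

11:00-14:15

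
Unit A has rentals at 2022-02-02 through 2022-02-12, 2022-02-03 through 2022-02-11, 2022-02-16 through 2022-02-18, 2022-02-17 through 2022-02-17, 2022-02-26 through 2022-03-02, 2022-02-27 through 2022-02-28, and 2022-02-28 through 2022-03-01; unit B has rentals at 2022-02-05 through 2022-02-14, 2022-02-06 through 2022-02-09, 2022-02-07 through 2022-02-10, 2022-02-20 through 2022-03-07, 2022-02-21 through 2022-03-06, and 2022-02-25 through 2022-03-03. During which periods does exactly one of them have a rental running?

2022-02-02 through 2022-02-04, 2022-02-13 through 2022-02-14, 2022-02-16 through 2022-02-18, 2022-02-20 through 2022-02-25, 2022-03-03 through 2022-03-07

A, merged: 2022-02-02 through 2022-02-12, 2022-02-16 through 2022-02-18, 2022-02-26 through 2022-03-02.
B, merged: 2022-02-05 through 2022-02-14, 2022-02-20 through 2022-03-07.
Only in the first: 2022-02-02 through 2022-02-04, 2022-02-16 through 2022-02-18.
Only in the second: 2022-02-13 through 2022-02-14, 2022-02-20 through 2022-02-25, 2022-03-03 through 2022-03-07.
Together these are the periods covered by exactly one.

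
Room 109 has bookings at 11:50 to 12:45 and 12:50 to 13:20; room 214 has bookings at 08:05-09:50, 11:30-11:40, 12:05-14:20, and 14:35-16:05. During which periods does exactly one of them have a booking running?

A \ B = 11:50-12:05.
B \ A = 08:05-09:50, 11:30-11:40, 12:45-12:50, 13:20-14:20, 14:35-16:05.
Union of the two gives the symmetric difference.

08:05-09:50, 11:30-11:40, 11:50-12:05, 12:45-12:50, 13:20-14:20, 14:35-16:05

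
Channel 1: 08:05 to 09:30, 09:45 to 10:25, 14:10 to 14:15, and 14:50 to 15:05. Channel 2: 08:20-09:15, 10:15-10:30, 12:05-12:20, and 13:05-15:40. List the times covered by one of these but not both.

08:05-08:20, 09:15-09:30, 09:45-10:15, 10:25-10:30, 12:05-12:20, 13:05-14:10, 14:15-14:50, 15:05-15:40

A but not B: 08:05-08:20, 09:15-09:30, 09:45-10:15.
B but not A: 10:25-10:30, 12:05-12:20, 13:05-14:10, 14:15-14:50, 15:05-15:40.
Combining gives A △ B.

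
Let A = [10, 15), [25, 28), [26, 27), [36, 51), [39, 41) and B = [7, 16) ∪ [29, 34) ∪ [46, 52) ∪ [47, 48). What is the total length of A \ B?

A, merged: [10, 15), [25, 28), [36, 51).
B, merged: [7, 16), [29, 34), [46, 52).
A \ B = [25, 28), [36, 46).
Total: 3 + 10 = 13.

13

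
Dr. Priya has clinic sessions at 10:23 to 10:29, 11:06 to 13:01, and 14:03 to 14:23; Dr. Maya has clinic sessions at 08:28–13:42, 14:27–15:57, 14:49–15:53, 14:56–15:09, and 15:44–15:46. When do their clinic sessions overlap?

Merge the second list: 08:28-13:42, 14:27-15:57.
10:23-10:29 meets the second set on 10:23-10:29.
11:06-13:01 meets the second set on 11:06-13:01.
14:03-14:23: no overlap with the second set.

10:23-10:29, 11:06-13:01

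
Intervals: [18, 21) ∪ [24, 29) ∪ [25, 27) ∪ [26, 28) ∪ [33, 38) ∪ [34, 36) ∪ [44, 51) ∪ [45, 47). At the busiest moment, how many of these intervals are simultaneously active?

3

Sweep endpoints in order; track running count of active intervals.
Peak of 3 reached at 26.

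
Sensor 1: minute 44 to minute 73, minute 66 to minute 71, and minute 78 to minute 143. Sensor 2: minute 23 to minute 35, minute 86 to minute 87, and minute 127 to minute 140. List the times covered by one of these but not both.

A, merged: minute 44 to minute 73, minute 78 to minute 143.
A but not B: minute 44 to minute 73, minute 78 to minute 86, minute 87 to minute 127, minute 140 to minute 143.
B but not A: minute 23 to minute 35.
Combining gives A △ B.

minute 23 to minute 35, minute 44 to minute 73, minute 78 to minute 86, minute 87 to minute 127, minute 140 to minute 143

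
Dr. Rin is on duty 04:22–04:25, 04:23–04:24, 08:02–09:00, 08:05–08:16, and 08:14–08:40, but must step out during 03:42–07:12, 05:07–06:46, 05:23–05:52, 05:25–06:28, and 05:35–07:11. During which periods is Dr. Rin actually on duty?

First set merges to 04:22–04:25, 08:02–09:00.
Second set merges to 03:42–07:12.
04:22–04:25: fully covered by B → removed.
08:02–09:00: no B overlap → unchanged.

08:02–09:00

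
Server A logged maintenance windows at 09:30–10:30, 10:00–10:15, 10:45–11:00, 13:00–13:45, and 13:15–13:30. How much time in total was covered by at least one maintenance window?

Merged: 09:30–10:30, 10:45–11:00, 13:00–13:45.
Lengths: 1 h + 15 min + 45 min = 2 h.

2 h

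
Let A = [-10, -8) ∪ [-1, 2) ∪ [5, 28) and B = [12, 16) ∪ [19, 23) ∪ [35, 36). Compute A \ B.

[-10, -8) ∪ [-1, 2) ∪ [5, 12) ∪ [16, 19) ∪ [23, 28)

[-10, -8): no B overlap → unchanged.
[-1, 2): no B overlap → unchanged.
[5, 28) minus B → [5, 12), [16, 19), [23, 28).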